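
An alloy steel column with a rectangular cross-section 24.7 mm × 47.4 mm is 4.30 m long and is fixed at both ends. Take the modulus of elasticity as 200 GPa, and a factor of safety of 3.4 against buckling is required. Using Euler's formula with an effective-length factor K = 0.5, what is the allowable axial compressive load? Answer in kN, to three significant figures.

P_allow = 7.48 kN

Buckling occurs about the weak axis: I_min = h·b³/12 = 47.4×24.7³/12 = 59520 mm⁴ (b = 24.7 mm is the smaller dimension).
Effective length L_e = KL = 0.5×4.30 m = 2150 mm.
Euler critical load P_cr = π²EI/L_e² = π²×200000×59520/2150² = 25420 N.
P_allow = P_cr/n = 25420/3.4 = 7476 N.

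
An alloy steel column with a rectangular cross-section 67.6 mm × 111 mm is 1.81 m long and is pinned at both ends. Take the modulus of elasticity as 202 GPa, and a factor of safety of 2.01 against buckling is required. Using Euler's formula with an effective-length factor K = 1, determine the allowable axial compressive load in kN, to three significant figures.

Buckling occurs about the weak axis: I_min = h·b³/12 = 111×67.6³/12 = 2.857×10^6 mm⁴ (b = 67.6 mm is the smaller dimension).
Effective length L_e = KL = 1×1.81 m = 1810 mm.
Euler critical load P_cr = π²EI/L_e² = π²×202000×2.857×10^6/1810² = 1.739×10^6 N.
P_allow = P_cr/n = 1.739×10^6/2.01 = 865100 N.

P_allow = 865 kN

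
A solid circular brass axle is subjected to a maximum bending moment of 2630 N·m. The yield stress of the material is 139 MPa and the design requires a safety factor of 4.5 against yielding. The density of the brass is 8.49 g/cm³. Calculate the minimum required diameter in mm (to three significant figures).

d = 95.4 mm

σ_allow = 139/4.5 = 30.89 MPa.
For a solid circular section σ = 32M/(πd³), so d³ = 32M/(π σ_allow) = 32×2630000/(π×30.89) = 867300 mm³.
d = 95.36 mm.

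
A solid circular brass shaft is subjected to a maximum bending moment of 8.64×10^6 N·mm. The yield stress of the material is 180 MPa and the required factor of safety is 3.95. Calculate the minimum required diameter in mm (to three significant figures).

d = 125 mm

σ_allow = 180/3.95 = 45.57 MPa.
For a solid circular section σ = 32M/(πd³), so d³ = 32M/(π σ_allow) = 32×8640000/(π×45.57) = 1.931×10^6 mm³.
d = 124.5 mm.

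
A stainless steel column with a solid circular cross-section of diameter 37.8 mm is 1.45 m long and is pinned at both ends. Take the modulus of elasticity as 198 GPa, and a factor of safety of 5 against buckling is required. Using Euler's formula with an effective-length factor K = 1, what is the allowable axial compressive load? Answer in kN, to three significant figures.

I = πd⁴/64 = π×37.8⁴/64 = 100200 mm⁴.
Effective length L_e = KL = 1×1.45 m = 1450 mm.
Euler critical load P_cr = π²EI/L_e² = π²×198000×100200/1450² = 93150 N.
P_allow = P_cr/n = 93150/5 = 18630 N.

P_allow = 18.6 kN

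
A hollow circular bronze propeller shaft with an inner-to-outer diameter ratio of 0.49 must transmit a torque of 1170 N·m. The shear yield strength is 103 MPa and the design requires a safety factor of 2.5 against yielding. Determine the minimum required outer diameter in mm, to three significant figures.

d_o = 53.5 mm

τ_allow = 103/2.5 = 41.20 MPa.
For a hollow shaft τ = 16T/[πd_o³(1−k⁴)] with k = 0.49, so 1−k⁴ = 0.9424.
d_o³ = 16T/[π τ_allow (1−k⁴)] = 16×1170000/(π×41.20×0.9424) = 153500 mm³.
d_o = 53.54 mm.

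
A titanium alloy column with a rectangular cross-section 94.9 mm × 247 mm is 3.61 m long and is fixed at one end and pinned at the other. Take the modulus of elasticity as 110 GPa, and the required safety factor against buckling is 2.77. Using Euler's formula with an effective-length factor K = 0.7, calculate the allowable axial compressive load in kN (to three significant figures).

Buckling occurs about the weak axis: I_min = h·b³/12 = 247×94.9³/12 = 1.759×10^7 mm⁴ (b = 94.9 mm is the smaller dimension).
Effective length L_e = KL = 0.7×3.61 m = 2527 mm.
Euler critical load P_cr = π²EI/L_e² = π²×110000×1.759×10^7/2527² = 2.991×10^6 N.
P_allow = P_cr/n = 2.991×10^6/2.77 = 1.080×10^6 N.

P_allow = 1080 kN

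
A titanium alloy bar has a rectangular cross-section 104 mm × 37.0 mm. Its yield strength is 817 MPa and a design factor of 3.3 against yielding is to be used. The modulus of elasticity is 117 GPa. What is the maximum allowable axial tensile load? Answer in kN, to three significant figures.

F_allow = 953 kN

σ_allow = 817/3.3 = 247.6 MPa.
A = 104×37.0 = 3848 mm².
F_allow = σ_allow × A = 247.6×3848 = 952700 N.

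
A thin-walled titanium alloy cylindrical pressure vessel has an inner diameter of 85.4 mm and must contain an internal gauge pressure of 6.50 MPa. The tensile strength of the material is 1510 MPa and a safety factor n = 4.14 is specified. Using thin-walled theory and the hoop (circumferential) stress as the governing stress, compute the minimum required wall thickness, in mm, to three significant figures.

σ_allow = 1510/4.14 = 364.7 MPa.
Hoop stress σ_h = pD/(2t), so t = pD/(2σ_allow) = 6.50×85.4/(2×364.7) = 0.7610 mm.

t = 0.761 mm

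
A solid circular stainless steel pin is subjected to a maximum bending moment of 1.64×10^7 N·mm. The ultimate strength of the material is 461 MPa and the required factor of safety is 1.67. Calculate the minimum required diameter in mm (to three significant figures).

σ_allow = 461/1.67 = 276.0 MPa.
For a solid circular section σ = 32M/(πd³), so d³ = 32M/(π σ_allow) = 32×1.6400×10^7/(π×276.0) = 605100 mm³.
d = 84.58 mm.

d = 84.6 mm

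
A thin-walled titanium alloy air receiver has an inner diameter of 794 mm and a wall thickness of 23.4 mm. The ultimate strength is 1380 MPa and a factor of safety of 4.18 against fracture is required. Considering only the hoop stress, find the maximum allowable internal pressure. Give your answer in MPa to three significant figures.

σ_allow = 1380/4.18 = 330.1 MPa.
σ_h = pD/(2t) → p_allow = 2σ_allow t/D = 2×330.1×23.4/794 = 19.46 MPa.

p_allow = 19.5 MPa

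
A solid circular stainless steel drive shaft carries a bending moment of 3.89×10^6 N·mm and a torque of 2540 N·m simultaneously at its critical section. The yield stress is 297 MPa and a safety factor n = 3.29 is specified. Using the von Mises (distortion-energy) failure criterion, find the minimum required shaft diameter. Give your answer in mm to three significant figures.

σ_allow = σ_y/n = 297/3.29 = 90.27 MPa.
For a solid shaft σ_b = 32M/(πd³) and τ = 16T/(πd³), so the von Mises stress is σ' = (16/πd³)·√(4M²+3T²).
√(4M²+3T²) = √(4×(3.890×10^6)² + 3×(2.540×10^6)²) = 8.938×10^6 N·mm.
d³ = 16×8.938×10^6/(π×90.27) = 504200 mm³.
d = 79.59 mm.

d = 79.6 mm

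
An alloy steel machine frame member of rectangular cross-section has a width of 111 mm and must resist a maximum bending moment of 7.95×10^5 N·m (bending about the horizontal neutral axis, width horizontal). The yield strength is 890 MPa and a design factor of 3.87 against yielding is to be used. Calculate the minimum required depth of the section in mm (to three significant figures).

h = 432 mm

σ_allow = 890/3.87 = 230.0 MPa.
For a rectangular section σ = 6M/(bh²), so h² = 6M/(b σ_allow) = 6×7.9500×10^8/(111×230.0) = 186900 mm².
h = 432.3 mm.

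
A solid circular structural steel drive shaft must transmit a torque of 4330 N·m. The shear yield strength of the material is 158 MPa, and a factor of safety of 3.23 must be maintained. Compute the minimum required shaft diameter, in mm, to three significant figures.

Allowable shear stress τ_allow = 158/3.23 = 48.92 MPa.
For a solid shaft τ = 16T/(πd³), so d³ = 16T/(π τ_allow) = 16×4330000/(π×48.92) = 450800 mm³.
d = (450800)^(1/3) = 76.68 mm.

d = 76.7 mm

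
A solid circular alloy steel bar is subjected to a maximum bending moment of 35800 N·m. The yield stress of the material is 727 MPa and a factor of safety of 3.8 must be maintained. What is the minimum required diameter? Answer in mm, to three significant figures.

d = 124 mm

σ_allow = 727/3.8 = 191.3 MPa.
For a solid circular section σ = 32M/(πd³), so d³ = 32M/(π σ_allow) = 32×3.5800×10^7/(π×191.3) = 1.906×10^6 mm³.
d = 124.0 mm.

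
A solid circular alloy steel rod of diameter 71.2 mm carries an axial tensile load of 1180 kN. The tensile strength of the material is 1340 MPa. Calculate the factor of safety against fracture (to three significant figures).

n = 4.52

A = πd²/4 = 3982 mm².
σ = F/A = 1180000/3982 = 296.4 MPa.
n = 1340/296.4 = 4.521.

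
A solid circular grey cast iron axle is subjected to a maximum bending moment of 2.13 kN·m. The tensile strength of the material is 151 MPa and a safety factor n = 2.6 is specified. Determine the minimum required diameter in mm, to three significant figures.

d = 72.0 mm

σ_allow = 151/2.6 = 58.08 MPa.
For a solid circular section σ = 32M/(πd³), so d³ = 32M/(π σ_allow) = 32×2130000/(π×58.08) = 373600 mm³.
d = 72.02 mm.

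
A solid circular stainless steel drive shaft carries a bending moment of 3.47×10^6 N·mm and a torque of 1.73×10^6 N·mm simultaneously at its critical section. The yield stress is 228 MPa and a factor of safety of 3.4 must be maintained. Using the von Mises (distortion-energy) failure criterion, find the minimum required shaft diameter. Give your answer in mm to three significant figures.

d = 83.1 mm

σ_allow = σ_y/n = 228/3.4 = 67.06 MPa.
For a solid shaft σ_b = 32M/(πd³) and τ = 16T/(πd³), so the von Mises stress is σ' = (16/πd³)·√(4M²+3T²).
√(4M²+3T²) = √(4×(3.470×10^6)² + 3×(1.730×10^6)²) = 7.559×10^6 N·mm.
d³ = 16×7.559×10^6/(π×67.06) = 574100 mm³.
d = 83.11 mm.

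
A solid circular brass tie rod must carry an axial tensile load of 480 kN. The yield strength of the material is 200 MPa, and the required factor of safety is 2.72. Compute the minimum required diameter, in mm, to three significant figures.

d = 91.2 mm

Allowable stress σ_allow = 200/2.72 = 73.53 MPa.
Required area A = F/σ_allow = 480000/73.53 = 6528 mm².
A = πd²/4 → d = √(4A/π) = 91.17 mm.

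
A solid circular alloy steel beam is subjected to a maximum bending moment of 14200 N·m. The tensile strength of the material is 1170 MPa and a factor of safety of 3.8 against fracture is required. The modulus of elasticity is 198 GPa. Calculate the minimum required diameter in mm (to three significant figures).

d = 77.7 mm

σ_allow = 1170/3.8 = 307.9 MPa.
For a solid circular section σ = 32M/(πd³), so d³ = 32M/(π σ_allow) = 32×1.4200×10^7/(π×307.9) = 469800 mm³.
d = 77.74 mm.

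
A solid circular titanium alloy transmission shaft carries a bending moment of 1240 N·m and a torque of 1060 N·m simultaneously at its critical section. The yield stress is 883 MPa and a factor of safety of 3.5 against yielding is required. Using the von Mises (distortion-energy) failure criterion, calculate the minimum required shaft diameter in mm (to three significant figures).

d = 39.6 mm

σ_allow = σ_y/n = 883/3.5 = 252.3 MPa.
For a solid shaft σ_b = 32M/(πd³) and τ = 16T/(πd³), so the von Mises stress is σ' = (16/πd³)·√(4M²+3T²).
√(4M²+3T²) = √(4×(1.240×10^6)² + 3×(1.060×10^6)²) = 3.086×10^6 N·mm.
d³ = 16×3.086×10^6/(π×252.3) = 62290 mm³.
d = 39.64 mm.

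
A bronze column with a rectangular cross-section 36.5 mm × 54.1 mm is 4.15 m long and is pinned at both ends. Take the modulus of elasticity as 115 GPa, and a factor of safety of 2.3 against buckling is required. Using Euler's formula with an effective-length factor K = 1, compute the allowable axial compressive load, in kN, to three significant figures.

P_allow = 6.28 kN

Buckling occurs about the weak axis: I_min = h·b³/12 = 54.1×36.5³/12 = 219200 mm⁴ (b = 36.5 mm is the smaller dimension).
Effective length L_e = KL = 1×4.15 m = 4150 mm.
Euler critical load P_cr = π²EI/L_e² = π²×115000×219200/4150² = 14450 N.
P_allow = P_cr/n = 14450/2.3 = 6282 N.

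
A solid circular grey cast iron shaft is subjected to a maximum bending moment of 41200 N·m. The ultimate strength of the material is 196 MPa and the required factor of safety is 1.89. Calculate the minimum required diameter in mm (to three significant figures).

σ_allow = 196/1.89 = 103.7 MPa.
For a solid circular section σ = 32M/(πd³), so d³ = 32M/(π σ_allow) = 32×4.1200×10^7/(π×103.7) = 4.047×10^6 mm³.
d = 159.4 mm.

d = 159 mm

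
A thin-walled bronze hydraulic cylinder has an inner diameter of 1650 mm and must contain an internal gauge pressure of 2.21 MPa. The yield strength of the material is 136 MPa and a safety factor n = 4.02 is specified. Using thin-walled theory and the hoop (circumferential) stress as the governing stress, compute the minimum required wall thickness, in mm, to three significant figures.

t = 53.9 mm

σ_allow = 136/4.02 = 33.83 MPa.
Hoop stress σ_h = pD/(2t), so t = pD/(2σ_allow) = 2.21×1650/(2×33.83) = 53.89 mm.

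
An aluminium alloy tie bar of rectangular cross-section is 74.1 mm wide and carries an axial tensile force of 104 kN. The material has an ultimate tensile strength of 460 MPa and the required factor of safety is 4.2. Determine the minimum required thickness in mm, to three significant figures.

σ_allow = 460/4.2 = 109.5 MPa.
Required area A = F/σ_allow = 104000/109.5 = 949.6 mm².
t = A/w = 949.6/74.1 = 12.81 mm.

t = 12.8 mm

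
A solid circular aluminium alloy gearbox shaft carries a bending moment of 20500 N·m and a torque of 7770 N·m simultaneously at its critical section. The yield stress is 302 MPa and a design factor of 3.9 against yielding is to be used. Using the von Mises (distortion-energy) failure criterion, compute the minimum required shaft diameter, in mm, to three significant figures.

σ_allow = σ_y/n = 302/3.9 = 77.44 MPa.
For a solid shaft σ_b = 32M/(πd³) and τ = 16T/(πd³), so the von Mises stress is σ' = (16/πd³)·√(4M²+3T²).
√(4M²+3T²) = √(4×(2.050×10^7)² + 3×(7.770×10^6)²) = 4.315×10^7 N·mm.
d³ = 16×4.315×10^7/(π×77.44) = 2.838×10^6 mm³.
d = 141.6 mm.

d = 142 mm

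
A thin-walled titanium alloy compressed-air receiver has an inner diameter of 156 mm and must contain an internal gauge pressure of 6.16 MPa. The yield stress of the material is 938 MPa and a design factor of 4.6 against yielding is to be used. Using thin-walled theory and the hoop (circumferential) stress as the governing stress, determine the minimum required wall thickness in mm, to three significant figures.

t = 2.36 mm

σ_allow = 938/4.6 = 203.9 MPa.
Hoop stress σ_h = pD/(2t), so t = pD/(2σ_allow) = 6.16×156/(2×203.9) = 2.356 mm.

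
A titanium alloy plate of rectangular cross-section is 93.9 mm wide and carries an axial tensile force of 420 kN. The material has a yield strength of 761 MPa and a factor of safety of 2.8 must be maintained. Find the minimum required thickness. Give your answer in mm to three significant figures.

σ_allow = 761/2.8 = 271.8 MPa.
Required area A = F/σ_allow = 420000/271.8 = 1545 mm².
t = A/w = 1545/93.9 = 16.46 mm.

t = 16.5 mm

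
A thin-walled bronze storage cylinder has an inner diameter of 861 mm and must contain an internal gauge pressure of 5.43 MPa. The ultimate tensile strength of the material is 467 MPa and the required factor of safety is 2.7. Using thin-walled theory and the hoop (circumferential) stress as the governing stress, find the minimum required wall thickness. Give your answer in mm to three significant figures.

t = 13.5 mm

σ_allow = 467/2.7 = 173.0 MPa.
Hoop stress σ_h = pD/(2t), so t = pD/(2σ_allow) = 5.43×861/(2×173.0) = 13.52 mm.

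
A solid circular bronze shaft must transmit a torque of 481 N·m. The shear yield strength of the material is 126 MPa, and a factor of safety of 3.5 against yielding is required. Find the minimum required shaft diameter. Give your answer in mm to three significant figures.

Allowable shear stress τ_allow = 126/3.5 = 36.00 MPa.
For a solid shaft τ = 16T/(πd³), so d³ = 16T/(π τ_allow) = 16×481000/(π×36.00) = 68050 mm³.
d = (68050)^(1/3) = 40.83 mm.

d = 40.8 mm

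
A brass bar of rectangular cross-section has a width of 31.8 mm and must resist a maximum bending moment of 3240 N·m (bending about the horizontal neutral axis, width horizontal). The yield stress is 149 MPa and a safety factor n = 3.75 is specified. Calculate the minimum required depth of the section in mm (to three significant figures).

h = 124 mm

σ_allow = 149/3.75 = 39.73 MPa.
For a rectangular section σ = 6M/(bh²), so h² = 6M/(b σ_allow) = 6×3240000/(31.8×39.73) = 15390 mm².
h = 124.0 mm.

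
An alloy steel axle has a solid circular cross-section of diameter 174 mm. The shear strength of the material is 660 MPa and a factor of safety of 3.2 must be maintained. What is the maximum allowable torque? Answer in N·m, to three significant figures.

T_allow = 2.13×10^5 N·m

τ_allow = 660/3.2 = 206.2 MPa.
For a solid shaft T_allow = τ_allow·πd³/16; πd³/16 = π×174³/16 = 1.034×10^6 mm³.
T_allow = 206.2×1.034×10^6 = 2.133×10^8 N·mm = 213300 N·m.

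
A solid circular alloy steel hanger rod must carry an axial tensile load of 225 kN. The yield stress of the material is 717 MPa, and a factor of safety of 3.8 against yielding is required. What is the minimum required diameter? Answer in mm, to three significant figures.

d = 39.0 mm

Allowable stress σ_allow = 717/3.8 = 188.7 MPa.
Required area A = F/σ_allow = 225000/188.7 = 1192 mm².
A = πd²/4 → d = √(4A/π) = 38.97 mm.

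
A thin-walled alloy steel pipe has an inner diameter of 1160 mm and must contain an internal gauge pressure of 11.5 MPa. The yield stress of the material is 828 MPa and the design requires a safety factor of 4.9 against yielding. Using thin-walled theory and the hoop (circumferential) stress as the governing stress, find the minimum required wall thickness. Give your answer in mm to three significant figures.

σ_allow = 828/4.9 = 169.0 MPa.
Hoop stress σ_h = pD/(2t), so t = pD/(2σ_allow) = 11.5×1160/(2×169.0) = 39.47 mm.

t = 39.5 mm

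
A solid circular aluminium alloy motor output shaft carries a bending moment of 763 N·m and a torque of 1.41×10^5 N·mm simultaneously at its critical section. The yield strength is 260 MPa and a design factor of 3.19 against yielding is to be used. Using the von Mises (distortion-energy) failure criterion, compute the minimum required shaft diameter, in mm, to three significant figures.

σ_allow = σ_y/n = 260/3.19 = 81.50 MPa.
For a solid shaft σ_b = 32M/(πd³) and τ = 16T/(πd³), so the von Mises stress is σ' = (16/πd³)·√(4M²+3T²).
√(4M²+3T²) = √(4×(763000)² + 3×(141000)²) = 1.545×10^6 N·mm.
d³ = 16×1.545×10^6/(π×81.50) = 96570 mm³.
d = 45.88 mm.

d = 45.9 mm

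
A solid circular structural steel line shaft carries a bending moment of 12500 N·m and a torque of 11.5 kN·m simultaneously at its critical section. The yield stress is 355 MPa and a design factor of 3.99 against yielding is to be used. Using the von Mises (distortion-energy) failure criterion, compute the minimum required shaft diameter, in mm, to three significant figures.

σ_allow = σ_y/n = 355/3.99 = 88.97 MPa.
For a solid shaft σ_b = 32M/(πd³) and τ = 16T/(πd³), so the von Mises stress is σ' = (16/πd³)·√(4M²+3T²).
√(4M²+3T²) = √(4×(1.250×10^7)² + 3×(1.150×10^7)²) = 3.196×10^7 N·mm.
d³ = 16×3.196×10^7/(π×88.97) = 1.830×10^6 mm³.
d = 122.3 mm.

d = 122 mm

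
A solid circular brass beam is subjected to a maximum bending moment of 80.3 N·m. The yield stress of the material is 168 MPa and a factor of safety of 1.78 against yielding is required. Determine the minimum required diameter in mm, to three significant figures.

d = 20.5 mm

σ_allow = 168/1.78 = 94.38 MPa.
For a solid circular section σ = 32M/(πd³), so d³ = 32M/(π σ_allow) = 32×80300/(π×94.38) = 8666 mm³.
d = 20.54 mm.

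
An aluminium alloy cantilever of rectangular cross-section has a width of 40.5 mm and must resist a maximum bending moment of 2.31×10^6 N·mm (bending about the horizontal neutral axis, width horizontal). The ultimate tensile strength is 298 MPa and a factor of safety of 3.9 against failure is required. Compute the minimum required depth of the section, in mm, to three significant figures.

h = 66.9 mm

σ_allow = 298/3.9 = 76.41 MPa.
For a rectangular section σ = 6M/(bh²), so h² = 6M/(b σ_allow) = 6×2310000/(40.5×76.41) = 4479 mm².
h = 66.92 mm.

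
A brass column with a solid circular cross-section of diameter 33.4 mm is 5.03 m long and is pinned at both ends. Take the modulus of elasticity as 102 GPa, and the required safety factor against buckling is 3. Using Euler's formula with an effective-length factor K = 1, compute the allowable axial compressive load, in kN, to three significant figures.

I = πd⁴/64 = π×33.4⁴/64 = 61090 mm⁴.
Effective length L_e = KL = 1×5.03 m = 5030 mm.
Euler critical load P_cr = π²EI/L_e² = π²×102000×61090/5030² = 2431 N.
P_allow = P_cr/n = 2431/3 = 810.2 N.

P_allow = 0.810 kN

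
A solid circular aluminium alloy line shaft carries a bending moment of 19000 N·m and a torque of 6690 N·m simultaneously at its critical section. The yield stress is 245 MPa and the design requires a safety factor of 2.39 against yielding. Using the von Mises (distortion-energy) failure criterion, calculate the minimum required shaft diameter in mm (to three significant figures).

d = 125 mm

σ_allow = σ_y/n = 245/2.39 = 102.5 MPa.
For a solid shaft σ_b = 32M/(πd³) and τ = 16T/(πd³), so the von Mises stress is σ' = (16/πd³)·√(4M²+3T²).
√(4M²+3T²) = √(4×(1.900×10^7)² + 3×(6.690×10^6)²) = 3.973×10^7 N·mm.
d³ = 16×3.973×10^7/(π×102.5) = 1.974×10^6 mm³.
d = 125.4 mm.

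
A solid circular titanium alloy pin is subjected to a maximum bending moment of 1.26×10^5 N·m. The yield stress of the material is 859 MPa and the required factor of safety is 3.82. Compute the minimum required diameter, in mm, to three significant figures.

d = 179 mm

σ_allow = 859/3.82 = 224.9 MPa.
For a solid circular section σ = 32M/(πd³), so d³ = 32M/(π σ_allow) = 32×1.2600×10^8/(π×224.9) = 5.707×10^6 mm³.
d = 178.7 mm.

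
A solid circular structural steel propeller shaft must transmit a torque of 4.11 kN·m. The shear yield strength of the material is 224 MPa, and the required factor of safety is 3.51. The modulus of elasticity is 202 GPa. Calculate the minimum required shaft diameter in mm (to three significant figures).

Allowable shear stress τ_allow = 224/3.51 = 63.82 MPa.
For a solid shaft τ = 16T/(πd³), so d³ = 16T/(π τ_allow) = 16×4110000/(π×63.82) = 328000 mm³.
d = (328000)^(1/3) = 68.96 mm.

d = 69.0 mm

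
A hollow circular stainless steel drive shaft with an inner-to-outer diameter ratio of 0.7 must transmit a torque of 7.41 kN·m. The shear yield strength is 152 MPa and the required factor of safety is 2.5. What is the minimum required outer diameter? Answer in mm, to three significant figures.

τ_allow = 152/2.5 = 60.80 MPa.
For a hollow shaft τ = 16T/[πd_o³(1−k⁴)] with k = 0.7, so 1−k⁴ = 0.7599.
d_o³ = 16T/[π τ_allow (1−k⁴)] = 16×7410000/(π×60.80×0.7599) = 816800 mm³.
d_o = 93.48 mm.

d_o = 93.5 mm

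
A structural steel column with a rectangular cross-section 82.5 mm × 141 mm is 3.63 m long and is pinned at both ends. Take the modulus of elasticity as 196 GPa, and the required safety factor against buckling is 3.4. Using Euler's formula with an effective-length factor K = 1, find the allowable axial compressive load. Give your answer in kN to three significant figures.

P_allow = 285 kN

Buckling occurs about the weak axis: I_min = h·b³/12 = 141×82.5³/12 = 6.598×10^6 mm⁴ (b = 82.5 mm is the smaller dimension).
Effective length L_e = KL = 1×3.63 m = 3630 mm.
Euler critical load P_cr = π²EI/L_e² = π²×196000×6.598×10^6/3630² = 968600 N.
P_allow = P_cr/n = 968600/3.4 = 284900 N.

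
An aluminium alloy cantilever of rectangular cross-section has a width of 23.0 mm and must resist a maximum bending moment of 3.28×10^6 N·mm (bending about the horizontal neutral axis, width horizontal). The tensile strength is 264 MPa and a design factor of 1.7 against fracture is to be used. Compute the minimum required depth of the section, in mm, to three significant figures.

σ_allow = 264/1.7 = 155.3 MPa.
For a rectangular section σ = 6M/(bh²), so h² = 6M/(b σ_allow) = 6×3280000/(23.0×155.3) = 5510 mm².
h = 74.23 mm.

h = 74.2 mm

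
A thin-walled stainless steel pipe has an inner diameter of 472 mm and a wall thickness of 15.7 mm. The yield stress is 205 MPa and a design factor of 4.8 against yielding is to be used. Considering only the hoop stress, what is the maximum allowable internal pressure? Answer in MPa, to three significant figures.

p_allow = 2.84 MPa

σ_allow = 205/4.8 = 42.71 MPa.
σ_h = pD/(2t) → p_allow = 2σ_allow t/D = 2×42.71×15.7/472 = 2.841 MPa.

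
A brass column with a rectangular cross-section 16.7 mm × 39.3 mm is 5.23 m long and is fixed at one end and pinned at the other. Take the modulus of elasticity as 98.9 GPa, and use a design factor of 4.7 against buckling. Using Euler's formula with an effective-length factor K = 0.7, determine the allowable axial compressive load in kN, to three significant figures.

P_allow = 0.236 kN

Buckling occurs about the weak axis: I_min = h·b³/12 = 39.3×16.7³/12 = 15250 mm⁴ (b = 16.7 mm is the smaller dimension).
Effective length L_e = KL = 0.7×5.23 m = 3661 mm.
Euler critical load P_cr = π²EI/L_e² = π²×98900×15250/3661² = 1111 N.
P_allow = P_cr/n = 1111/4.7 = 236.4 N.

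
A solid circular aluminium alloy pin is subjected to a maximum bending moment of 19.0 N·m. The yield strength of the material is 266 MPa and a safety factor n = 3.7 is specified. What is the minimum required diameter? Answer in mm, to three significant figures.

d = 13.9 mm

σ_allow = 266/3.7 = 71.89 MPa.
For a solid circular section σ = 32M/(πd³), so d³ = 32M/(π σ_allow) = 32×19000/(π×71.89) = 2692 mm³.
d = 13.91 mm.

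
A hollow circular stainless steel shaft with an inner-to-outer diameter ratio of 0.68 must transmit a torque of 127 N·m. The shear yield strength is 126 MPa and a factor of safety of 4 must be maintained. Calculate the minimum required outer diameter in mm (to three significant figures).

d_o = 29.7 mm

τ_allow = 126/4 = 31.50 MPa.
For a hollow shaft τ = 16T/[πd_o³(1−k⁴)] with k = 0.68, so 1−k⁴ = 0.7862.
d_o³ = 16T/[π τ_allow (1−k⁴)] = 16×127000/(π×31.50×0.7862) = 26120 mm³.
d_o = 29.67 mm.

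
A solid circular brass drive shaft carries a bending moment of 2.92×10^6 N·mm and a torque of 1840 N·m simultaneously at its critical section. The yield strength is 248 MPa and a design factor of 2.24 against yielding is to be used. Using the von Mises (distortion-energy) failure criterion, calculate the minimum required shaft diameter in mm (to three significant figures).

d = 67.4 mm

σ_allow = σ_y/n = 248/2.24 = 110.7 MPa.
For a solid shaft σ_b = 32M/(πd³) and τ = 16T/(πd³), so the von Mises stress is σ' = (16/πd³)·√(4M²+3T²).
√(4M²+3T²) = √(4×(2.920×10^6)² + 3×(1.840×10^6)²) = 6.653×10^6 N·mm.
d³ = 16×6.653×10^6/(π×110.7) = 306000 mm³.
d = 67.39 mm.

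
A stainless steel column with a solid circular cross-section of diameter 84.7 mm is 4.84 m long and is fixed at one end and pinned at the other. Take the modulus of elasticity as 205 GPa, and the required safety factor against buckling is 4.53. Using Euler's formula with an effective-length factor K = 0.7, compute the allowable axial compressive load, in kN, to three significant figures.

I = πd⁴/64 = π×84.7⁴/64 = 2.526×10^6 mm⁴.
Effective length L_e = KL = 0.7×4.84 m = 3388 mm.
Euler critical load P_cr = π²EI/L_e² = π²×205000×2.526×10^6/3388² = 445300 N.
P_allow = P_cr/n = 445300/4.53 = 98300 N.

P_allow = 98.3 kN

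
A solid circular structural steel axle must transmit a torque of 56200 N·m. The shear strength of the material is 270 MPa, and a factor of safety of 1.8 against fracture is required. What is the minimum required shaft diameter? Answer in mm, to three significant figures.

d = 124 mm

Allowable shear stress τ_allow = 270/1.8 = 150.0 MPa.
For a solid shaft τ = 16T/(πd³), so d³ = 16T/(π τ_allow) = 16×5.6200×10^7/(π×150.0) = 1.908×10^6 mm³.
d = (1.908×10^6)^(1/3) = 124.0 mm.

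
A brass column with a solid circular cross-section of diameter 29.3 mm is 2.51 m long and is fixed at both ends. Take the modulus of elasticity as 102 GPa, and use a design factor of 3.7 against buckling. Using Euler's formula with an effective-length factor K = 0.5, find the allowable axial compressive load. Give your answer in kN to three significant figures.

I = πd⁴/64 = π×29.3⁴/64 = 36180 mm⁴.
Effective length L_e = KL = 0.5×2.51 m = 1255 mm.
Euler critical load P_cr = π²EI/L_e² = π²×102000×36180/1255² = 23120 N.
P_allow = P_cr/n = 23120/3.7 = 6250 N.

P_allow = 6.25 kN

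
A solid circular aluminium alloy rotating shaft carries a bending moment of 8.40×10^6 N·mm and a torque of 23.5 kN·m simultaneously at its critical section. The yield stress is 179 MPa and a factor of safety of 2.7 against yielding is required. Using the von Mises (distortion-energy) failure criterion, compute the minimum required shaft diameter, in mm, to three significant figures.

σ_allow = σ_y/n = 179/2.7 = 66.30 MPa.
For a solid shaft σ_b = 32M/(πd³) and τ = 16T/(πd³), so the von Mises stress is σ' = (16/πd³)·√(4M²+3T²).
√(4M²+3T²) = √(4×(8.400×10^6)² + 3×(2.350×10^7)²) = 4.403×10^7 N·mm.
d³ = 16×4.403×10^7/(π×66.30) = 3.383×10^6 mm³.
d = 150.1 mm.

d = 150 mm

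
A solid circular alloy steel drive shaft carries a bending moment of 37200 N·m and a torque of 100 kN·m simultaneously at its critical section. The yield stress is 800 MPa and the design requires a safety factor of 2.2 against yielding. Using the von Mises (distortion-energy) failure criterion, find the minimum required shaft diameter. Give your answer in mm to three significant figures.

d = 138 mm

σ_allow = σ_y/n = 800/2.2 = 363.6 MPa.
For a solid shaft σ_b = 32M/(πd³) and τ = 16T/(πd³), so the von Mises stress is σ' = (16/πd³)·√(4M²+3T²).
√(4M²+3T²) = √(4×(3.720×10^7)² + 3×(1.000×10^8)²) = 1.885×10^8 N·mm.
d³ = 16×1.885×10^8/(π×363.6) = 2.640×10^6 mm³.
d = 138.2 mm.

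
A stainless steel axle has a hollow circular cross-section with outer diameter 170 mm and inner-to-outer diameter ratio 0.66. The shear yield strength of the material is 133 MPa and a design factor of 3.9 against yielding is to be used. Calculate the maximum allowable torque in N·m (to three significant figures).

τ_allow = 133/3.9 = 34.10 MPa.
For a hollow shaft T_allow = τ_allow·πd_o³(1−k⁴)/16 with 1−k⁴ = 0.8103, so πd_o³(1−k⁴)/16 = 781600 mm³.
T_allow = 34.10×781600 = 2.666×10^7 N·mm = 26660 N·m.

T_allow = 26700 N·m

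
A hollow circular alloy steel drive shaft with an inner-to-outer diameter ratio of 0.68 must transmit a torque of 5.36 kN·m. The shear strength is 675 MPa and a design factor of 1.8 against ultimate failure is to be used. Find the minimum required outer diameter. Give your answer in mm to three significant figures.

d_o = 45.2 mm

τ_allow = 675/1.8 = 375.0 MPa.
For a hollow shaft τ = 16T/[πd_o³(1−k⁴)] with k = 0.68, so 1−k⁴ = 0.7862.
d_o³ = 16T/[π τ_allow (1−k⁴)] = 16×5360000/(π×375.0×0.7862) = 92590 mm³.
d_o = 45.24 mm.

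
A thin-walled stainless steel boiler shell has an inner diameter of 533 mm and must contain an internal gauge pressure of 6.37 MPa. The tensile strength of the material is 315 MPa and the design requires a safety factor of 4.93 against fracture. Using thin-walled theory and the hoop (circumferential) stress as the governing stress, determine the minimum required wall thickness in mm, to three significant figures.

t = 26.6 mm

σ_allow = 315/4.93 = 63.89 MPa.
Hoop stress σ_h = pD/(2t), so t = pD/(2σ_allow) = 6.37×533/(2×63.89) = 26.57 mm.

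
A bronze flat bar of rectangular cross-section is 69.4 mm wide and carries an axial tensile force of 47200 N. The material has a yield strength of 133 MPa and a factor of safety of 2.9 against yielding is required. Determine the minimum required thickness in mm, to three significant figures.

σ_allow = 133/2.9 = 45.86 MPa.
Required area A = F/σ_allow = 47200/45.86 = 1029 mm².
t = A/w = 1029/69.4 = 14.83 mm.

t = 14.8 mm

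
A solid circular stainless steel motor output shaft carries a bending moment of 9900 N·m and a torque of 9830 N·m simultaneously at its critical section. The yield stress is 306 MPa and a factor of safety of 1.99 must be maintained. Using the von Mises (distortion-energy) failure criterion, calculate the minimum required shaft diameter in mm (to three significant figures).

d = 95.3 mm

σ_allow = σ_y/n = 306/1.99 = 153.8 MPa.
For a solid shaft σ_b = 32M/(πd³) and τ = 16T/(πd³), so the von Mises stress is σ' = (16/πd³)·√(4M²+3T²).
√(4M²+3T²) = √(4×(9.900×10^6)² + 3×(9.830×10^6)²) = 2.611×10^7 N·mm.
d³ = 16×2.611×10^7/(π×153.8) = 864900 mm³.
d = 95.28 mm.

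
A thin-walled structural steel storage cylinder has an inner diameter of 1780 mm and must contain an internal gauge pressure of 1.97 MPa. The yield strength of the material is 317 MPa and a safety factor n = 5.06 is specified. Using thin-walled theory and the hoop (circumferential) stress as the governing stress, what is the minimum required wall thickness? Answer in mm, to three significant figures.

t = 28.0 mm

σ_allow = 317/5.06 = 62.65 MPa.
Hoop stress σ_h = pD/(2t), so t = pD/(2σ_allow) = 1.97×1780/(2×62.65) = 27.99 mm.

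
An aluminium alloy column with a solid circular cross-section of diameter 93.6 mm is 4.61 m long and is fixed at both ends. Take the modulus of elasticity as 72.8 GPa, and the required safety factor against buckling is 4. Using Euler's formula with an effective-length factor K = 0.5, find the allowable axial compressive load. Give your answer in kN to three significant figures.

P_allow = 127 kN

I = πd⁴/64 = π×93.6⁴/64 = 3.768×10^6 mm⁴.
Effective length L_e = KL = 0.5×4.61 m = 2305 mm.
Euler critical load P_cr = π²EI/L_e² = π²×72800×3.768×10^6/2305² = 509500 N.
P_allow = P_cr/n = 509500/4 = 127400 N.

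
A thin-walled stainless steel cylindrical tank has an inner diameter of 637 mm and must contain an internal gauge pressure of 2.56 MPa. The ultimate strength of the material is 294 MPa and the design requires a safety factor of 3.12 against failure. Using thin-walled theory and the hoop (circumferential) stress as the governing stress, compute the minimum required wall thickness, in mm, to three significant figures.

σ_allow = 294/3.12 = 94.23 MPa.
Hoop stress σ_h = pD/(2t), so t = pD/(2σ_allow) = 2.56×637/(2×94.23) = 8.653 mm.

t = 8.65 mm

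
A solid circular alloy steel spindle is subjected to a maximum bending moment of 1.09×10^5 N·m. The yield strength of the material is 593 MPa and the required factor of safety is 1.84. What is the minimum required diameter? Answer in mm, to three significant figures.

σ_allow = 593/1.84 = 322.3 MPa.
For a solid circular section σ = 32M/(πd³), so d³ = 32M/(π σ_allow) = 32×1.0900×10^8/(π×322.3) = 3.445×10^6 mm³.
d = 151.0 mm.

d = 151 mm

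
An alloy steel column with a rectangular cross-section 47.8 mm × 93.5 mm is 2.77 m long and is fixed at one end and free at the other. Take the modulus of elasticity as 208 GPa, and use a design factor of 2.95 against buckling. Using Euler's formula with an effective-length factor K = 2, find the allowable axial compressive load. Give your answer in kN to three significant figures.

Buckling occurs about the weak axis: I_min = h·b³/12 = 93.5×47.8³/12 = 851000 mm⁴ (b = 47.8 mm is the smaller dimension).
Effective length L_e = KL = 2×2.77 m = 5540 mm.
Euler critical load P_cr = π²EI/L_e² = π²×208000×851000/5540² = 56920 N.
P_allow = P_cr/n = 56920/2.95 = 19290 N.

P_allow = 19.3 kN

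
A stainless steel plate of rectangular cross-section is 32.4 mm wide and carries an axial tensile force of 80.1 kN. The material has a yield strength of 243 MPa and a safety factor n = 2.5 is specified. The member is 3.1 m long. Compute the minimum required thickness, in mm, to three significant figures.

σ_allow = 243/2.5 = 97.20 MPa.
Required area A = F/σ_allow = 80100/97.20 = 824.1 mm².
t = A/w = 824.1/32.4 = 25.43 mm.

t = 25.4 mm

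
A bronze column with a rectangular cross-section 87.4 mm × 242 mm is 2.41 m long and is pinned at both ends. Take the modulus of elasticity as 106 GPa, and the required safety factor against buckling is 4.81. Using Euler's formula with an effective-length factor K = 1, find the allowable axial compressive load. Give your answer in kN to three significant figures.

Buckling occurs about the weak axis: I_min = h·b³/12 = 242×87.4³/12 = 1.346×10^7 mm⁴ (b = 87.4 mm is the smaller dimension).
Effective length L_e = KL = 1×2.41 m = 2410 mm.
Euler critical load P_cr = π²EI/L_e² = π²×106000×1.346×10^7/2410² = 2.425×10^6 N.
P_allow = P_cr/n = 2.425×10^6/4.81 = 504200 N.

P_allow = 504 kN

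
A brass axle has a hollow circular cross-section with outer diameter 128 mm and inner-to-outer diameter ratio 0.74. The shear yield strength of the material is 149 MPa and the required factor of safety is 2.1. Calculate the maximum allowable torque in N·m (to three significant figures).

T_allow = 20500 N·m

τ_allow = 149/2.1 = 70.95 MPa.
For a hollow shaft T_allow = τ_allow·πd_o³(1−k⁴)/16 with 1−k⁴ = 0.7001, so πd_o³(1−k⁴)/16 = 288300 mm³.
T_allow = 70.95×288300 = 2.046×10^7 N·mm = 20460 N·m.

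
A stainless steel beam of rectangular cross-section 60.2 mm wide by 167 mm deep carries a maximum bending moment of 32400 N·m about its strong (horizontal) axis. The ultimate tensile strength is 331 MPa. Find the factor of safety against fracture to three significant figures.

n = 2.86

Section modulus S = bh²/6 = 60.2×167²/6 = 279800 mm³.
σ = M/S = 3.2400×10^7/279800 = 115.8 MPa.
n = 331/115.8 = 2.859.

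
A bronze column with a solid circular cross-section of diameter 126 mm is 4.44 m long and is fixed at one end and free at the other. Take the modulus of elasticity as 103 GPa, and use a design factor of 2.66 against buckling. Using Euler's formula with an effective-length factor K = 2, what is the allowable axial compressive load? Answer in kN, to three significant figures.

I = πd⁴/64 = π×126⁴/64 = 1.237×10^7 mm⁴.
Effective length L_e = KL = 2×4.44 m = 8880 mm.
Euler critical load P_cr = π²EI/L_e² = π²×103000×1.237×10^7/8880² = 159500 N.
P_allow = P_cr/n = 159500/2.66 = 59960 N.

P_allow = 60.0 kN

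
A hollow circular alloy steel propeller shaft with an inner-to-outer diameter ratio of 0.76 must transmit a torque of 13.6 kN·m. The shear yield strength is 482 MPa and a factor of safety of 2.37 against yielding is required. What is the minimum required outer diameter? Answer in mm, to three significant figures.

d_o = 80.0 mm

τ_allow = 482/2.37 = 203.4 MPa.
For a hollow shaft τ = 16T/[πd_o³(1−k⁴)] with k = 0.76, so 1−k⁴ = 0.6664.
d_o³ = 16T/[π τ_allow (1−k⁴)] = 16×1.3600×10^7/(π×203.4×0.6664) = 511100 mm³.
d_o = 79.95 mm.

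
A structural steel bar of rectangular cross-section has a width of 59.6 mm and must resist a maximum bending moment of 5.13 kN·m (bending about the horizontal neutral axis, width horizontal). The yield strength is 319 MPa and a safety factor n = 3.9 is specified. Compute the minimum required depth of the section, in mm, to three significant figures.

σ_allow = 319/3.9 = 81.79 MPa.
For a rectangular section σ = 6M/(bh²), so h² = 6M/(b σ_allow) = 6×5130000/(59.6×81.79) = 6314 mm².
h = 79.46 mm.

h = 79.5 mm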